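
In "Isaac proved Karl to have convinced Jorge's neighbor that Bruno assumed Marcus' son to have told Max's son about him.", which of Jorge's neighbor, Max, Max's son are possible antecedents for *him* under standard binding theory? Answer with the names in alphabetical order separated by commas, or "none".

*him* is a pronoun; Principle B requires it to be free in its binding domain — the clause headed by 'told'.
— Jorge's neighbor: object of the clause headed by 'convinced'; c-commands the pronoun but lies outside its binding domain — allowed.
— Max: possessor inside the object DP of the clause headed by 'told'; does not c-command the pronoun — Principle B does not apply; allowed.
— Max's son: object of the clause headed by 'told'; c-commands the pronoun within its binding domain — blocked (Principle B).

Jorge's neighbor, Max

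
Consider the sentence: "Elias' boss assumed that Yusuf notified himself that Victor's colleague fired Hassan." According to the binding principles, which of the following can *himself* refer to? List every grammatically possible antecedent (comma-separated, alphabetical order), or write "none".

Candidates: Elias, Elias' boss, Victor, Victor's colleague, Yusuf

*himself* is a reflexive; Principle A requires it to be bound within its binding domain — the clause headed by 'notified'.
— Elias: possessor inside the subject DP of the matrix clause; does not c-command the reflexive — cannot bind it (Principle A).
— Elias' boss: subject of the matrix clause; c-commands the reflexive but lies outside its binding domain — cannot bind it (Principle A).
— Victor: possessor inside the subject DP of the clause headed by 'fired'; does not c-command the reflexive — cannot bind it (Principle A).
— Victor's colleague: subject of the clause headed by 'fired'; does not c-command the reflexive — cannot bind it (Principle A).
— Yusuf: subject of the clause headed by 'notified'; c-commands the reflexive within its binding domain — allowed (Principle A).

Yusuf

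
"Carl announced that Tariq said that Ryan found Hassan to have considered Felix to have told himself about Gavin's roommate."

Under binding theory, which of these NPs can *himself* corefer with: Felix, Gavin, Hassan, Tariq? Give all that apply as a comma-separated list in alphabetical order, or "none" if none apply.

Felix

*himself* is a reflexive; Principle A requires it to be bound within its binding domain — the clause headed by 'told'.
— Felix: subject of the clause headed by 'told'; c-commands the reflexive within its binding domain — allowed (Principle A).
— Gavin: possessor inside the second object DP of the clause headed by 'told'; does not c-command the reflexive — cannot bind it (Principle A).
— Hassan: subject of the clause headed by 'considered'; c-commands the reflexive but lies outside its binding domain — cannot bind it (Principle A).
— Tariq: subject of the clause headed by 'said'; c-commands the reflexive but lies outside its binding domain — cannot bind it (Principle A).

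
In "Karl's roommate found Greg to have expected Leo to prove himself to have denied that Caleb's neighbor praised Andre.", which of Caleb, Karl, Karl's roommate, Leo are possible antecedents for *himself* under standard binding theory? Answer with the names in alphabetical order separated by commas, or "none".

Leo

*himself* is a reflexive; Principle A requires it to be bound within its binding domain — the clause headed by 'prove'.
— Caleb: possessor inside the subject DP of the clause headed by 'praised'; does not c-command the reflexive — cannot bind it (Principle A).
— Karl: possessor inside the subject DP of the matrix clause; does not c-command the reflexive — cannot bind it (Principle A).
— Karl's roommate: subject of the matrix clause; c-commands the reflexive but lies outside its binding domain — cannot bind it (Principle A).
— Leo: subject of the clause headed by 'prove'; c-commands the reflexive within its binding domain — allowed (Principle A).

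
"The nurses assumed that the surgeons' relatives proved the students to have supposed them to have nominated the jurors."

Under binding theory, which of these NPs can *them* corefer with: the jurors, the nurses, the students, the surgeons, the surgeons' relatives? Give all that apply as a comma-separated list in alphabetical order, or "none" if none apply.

the nurses, the surgeons, the surgeons' relatives

*them* is a pronoun; Principle B requires it to be free in its binding domain — the clause headed by 'supposed'.
— the jurors: object of the clause headed by 'nominated'; is c-commanded by the pronoun; coreference would bind this R-expression — blocked (Principle C).
— the nurses: subject of the matrix clause; c-commands the pronoun but lies outside its binding domain — allowed.
— the students: subject of the clause headed by 'supposed'; c-commands the pronoun within its binding domain — blocked (Principle B).
— the surgeons: possessor inside the subject DP of the clause headed by 'proved'; does not c-command the pronoun — Principle B does not apply; allowed.
— the surgeons' relatives: subject of the clause headed by 'proved'; c-commands the pronoun but lies outside its binding domain — allowed.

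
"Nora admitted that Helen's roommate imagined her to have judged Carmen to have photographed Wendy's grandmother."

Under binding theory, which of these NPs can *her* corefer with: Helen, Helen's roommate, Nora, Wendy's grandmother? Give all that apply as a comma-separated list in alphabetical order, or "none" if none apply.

Helen, Nora

*her* is a pronoun; Principle B requires it to be free in its binding domain — the clause headed by 'imagined'.
— Helen: possessor inside the subject DP of the clause headed by 'imagined'; does not c-command the pronoun — Principle B does not apply; allowed.
— Helen's roommate: subject of the clause headed by 'imagined'; c-commands the pronoun within its binding domain — blocked (Principle B).
— Nora: subject of the matrix clause; c-commands the pronoun but lies outside its binding domain — allowed.
— Wendy's grandmother: object of the clause headed by 'photographed'; is c-commanded by the pronoun; coreference would bind this R-expression — blocked (Principle C).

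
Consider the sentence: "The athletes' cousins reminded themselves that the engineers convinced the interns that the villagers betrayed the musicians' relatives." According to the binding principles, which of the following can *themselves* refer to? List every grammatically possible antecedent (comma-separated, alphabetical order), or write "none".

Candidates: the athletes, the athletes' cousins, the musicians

the athletes' cousins

*themselves* is a reflexive; Principle A requires it to be bound within its binding domain — the matrix clause.
— the athletes: possessor inside the subject DP of the matrix clause; does not c-command the reflexive — cannot bind it (Principle A).
— the athletes' cousins: subject of the matrix clause; c-commands the reflexive within its binding domain — allowed (Principle A).
— the musicians: possessor inside the object DP of the clause headed by 'betrayed'; does not c-command the reflexive — cannot bind it (Principle A).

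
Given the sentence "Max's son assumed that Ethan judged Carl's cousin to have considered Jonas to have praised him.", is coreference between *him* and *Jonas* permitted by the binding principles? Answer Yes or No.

No

*him* is a pronoun; Principle B requires it to be free in its binding domain — the clause headed by 'praised'.
— Jonas: subject of the clause headed by 'praised'; c-commands the pronoun within its binding domain — blocked (Principle B).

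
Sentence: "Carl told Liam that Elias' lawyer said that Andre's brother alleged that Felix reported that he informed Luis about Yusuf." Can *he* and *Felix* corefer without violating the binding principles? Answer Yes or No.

Yes

*Felix* is an R-expression; Principle C requires it to be free (not bound by any c-commanding expression).
— he: subject of the clause headed by 'informed'; the pronoun does not c-command the R-expression — coreference allowed.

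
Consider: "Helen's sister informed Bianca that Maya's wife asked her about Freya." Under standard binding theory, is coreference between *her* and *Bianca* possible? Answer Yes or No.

Yes

*Bianca* is an R-expression; Principle C requires it to be free (not bound by any c-commanding expression).
— her: object of the clause headed by 'asked'; the pronoun does not c-command the R-expression — coreference allowed.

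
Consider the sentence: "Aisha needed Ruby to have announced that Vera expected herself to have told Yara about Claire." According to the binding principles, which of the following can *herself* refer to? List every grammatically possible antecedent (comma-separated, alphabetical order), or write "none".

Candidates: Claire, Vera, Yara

*herself* is a reflexive; Principle A requires it to be bound within its binding domain — the clause headed by 'expected'.
— Claire: second object of the clause headed by 'told'; does not c-command the reflexive — cannot bind it (Principle A).
— Vera: subject of the clause headed by 'expected'; c-commands the reflexive within its binding domain — allowed (Principle A).
— Yara: object of the clause headed by 'told'; does not c-command the reflexive — cannot bind it (Principle A).

Vera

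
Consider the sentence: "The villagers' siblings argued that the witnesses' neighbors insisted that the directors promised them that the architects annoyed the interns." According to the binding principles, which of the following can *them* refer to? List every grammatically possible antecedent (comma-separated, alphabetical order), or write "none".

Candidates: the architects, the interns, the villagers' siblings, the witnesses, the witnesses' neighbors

the villagers' siblings, the witnesses, the witnesses' neighbors

*them* is a pronoun; Principle B requires it to be free in its binding domain — the clause headed by 'promised'.
— the architects: subject of the clause headed by 'annoyed'; is c-commanded by the pronoun; coreference would bind this R-expression — blocked (Principle C).
— the interns: object of the clause headed by 'annoyed'; is c-commanded by the pronoun; coreference would bind this R-expression — blocked (Principle C).
— the villagers' siblings: subject of the matrix clause; c-commands the pronoun but lies outside its binding domain — allowed.
— the witnesses: possessor inside the subject DP of the clause headed by 'insisted'; does not c-command the pronoun — Principle B does not apply; allowed.
— the witnesses' neighbors: subject of the clause headed by 'insisted'; c-commands the pronoun but lies outside its binding domain — allowed.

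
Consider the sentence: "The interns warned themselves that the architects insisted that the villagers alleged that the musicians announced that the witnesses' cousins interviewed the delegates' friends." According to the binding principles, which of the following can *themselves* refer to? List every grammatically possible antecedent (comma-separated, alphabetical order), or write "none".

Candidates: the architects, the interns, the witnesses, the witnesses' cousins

the interns

*themselves* is a reflexive; Principle A requires it to be bound within its binding domain — the matrix clause.
— the architects: subject of the clause headed by 'insisted'; does not c-command the reflexive — cannot bind it (Principle A).
— the interns: subject of the matrix clause; c-commands the reflexive within its binding domain — allowed (Principle A).
— the witnesses: possessor inside the subject DP of the clause headed by 'interviewed'; does not c-command the reflexive — cannot bind it (Principle A).
— the witnesses' cousins: subject of the clause headed by 'interviewed'; does not c-command the reflexive — cannot bind it (Principle A).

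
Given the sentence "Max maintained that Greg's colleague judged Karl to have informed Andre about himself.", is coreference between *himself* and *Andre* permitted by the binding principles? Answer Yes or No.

*himself* is a reflexive; Principle A requires it to be bound within its binding domain — the clause headed by 'informed'.
— Andre: object of the clause headed by 'informed'; c-commands the reflexive within its binding domain — allowed (Principle A).

Yes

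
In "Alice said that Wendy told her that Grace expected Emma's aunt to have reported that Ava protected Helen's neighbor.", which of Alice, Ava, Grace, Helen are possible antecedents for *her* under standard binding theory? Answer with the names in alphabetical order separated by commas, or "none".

*her* is a pronoun; Principle B requires it to be free in its binding domain — the clause headed by 'told'.
— Alice: subject of the matrix clause; c-commands the pronoun but lies outside its binding domain — allowed.
— Ava: subject of the clause headed by 'protected'; is c-commanded by the pronoun; coreference would bind this R-expression — blocked (Principle C).
— Grace: subject of the clause headed by 'expected'; is c-commanded by the pronoun; coreference would bind this R-expression — blocked (Principle C).
— Helen: possessor inside the object DP of the clause headed by 'protected'; is c-commanded by the pronoun; coreference would bind this R-expression — blocked (Principle C).

Alice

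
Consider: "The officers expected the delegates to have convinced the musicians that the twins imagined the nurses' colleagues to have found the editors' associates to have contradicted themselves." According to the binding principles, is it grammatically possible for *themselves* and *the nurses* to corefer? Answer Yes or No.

*themselves* is a reflexive; Principle A requires it to be bound within its binding domain — the clause headed by 'contradicted'.
— the nurses: possessor inside the subject DP of the clause headed by 'found'; does not c-command the reflexive — cannot bind it (Principle A).

No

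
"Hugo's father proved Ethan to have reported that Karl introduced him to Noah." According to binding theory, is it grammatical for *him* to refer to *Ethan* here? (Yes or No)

*Ethan* is an R-expression; Principle C requires it to be free (not bound by any c-commanding expression).
— him: object of the clause headed by 'introduced'; the pronoun does not c-command the R-expression — coreference allowed.

Yes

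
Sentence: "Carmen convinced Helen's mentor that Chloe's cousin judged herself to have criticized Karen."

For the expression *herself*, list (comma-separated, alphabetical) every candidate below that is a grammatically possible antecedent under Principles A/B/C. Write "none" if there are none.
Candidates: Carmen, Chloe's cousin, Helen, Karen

Chloe's cousin

*herself* is a reflexive; Principle A requires it to be bound within its binding domain — the clause headed by 'judged'.
— Carmen: subject of the matrix clause; c-commands the reflexive but lies outside its binding domain — cannot bind it (Principle A).
— Chloe's cousin: subject of the clause headed by 'judged'; c-commands the reflexive within its binding domain — allowed (Principle A).
— Helen: possessor inside the object DP of the matrix clause; does not c-command the reflexive — cannot bind it (Principle A).
— Karen: object of the clause headed by 'criticized'; does not c-command the reflexive — cannot bind it (Principle A).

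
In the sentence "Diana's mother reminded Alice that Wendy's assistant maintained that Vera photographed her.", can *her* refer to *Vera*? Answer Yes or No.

*her* is a pronoun; Principle B requires it to be free in its binding domain — the clause headed by 'photographed'.
— Vera: subject of the clause headed by 'photographed'; c-commands the pronoun within its binding domain — blocked (Principle B).

No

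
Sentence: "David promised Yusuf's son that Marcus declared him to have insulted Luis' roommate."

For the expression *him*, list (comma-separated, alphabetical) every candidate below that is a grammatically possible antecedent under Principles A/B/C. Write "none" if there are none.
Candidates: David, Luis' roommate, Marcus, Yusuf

David, Yusuf

*him* is a pronoun; Principle B requires it to be free in its binding domain — the clause headed by 'declared'.
— David: subject of the matrix clause; c-commands the pronoun but lies outside its binding domain — allowed.
— Luis' roommate: object of the clause headed by 'insulted'; is c-commanded by the pronoun; coreference would bind this R-expression — blocked (Principle C).
— Marcus: subject of the clause headed by 'declared'; c-commands the pronoun within its binding domain — blocked (Principle B).
— Yusuf: possessor inside the object DP of the matrix clause; does not c-command the pronoun — Principle B does not apply; allowed.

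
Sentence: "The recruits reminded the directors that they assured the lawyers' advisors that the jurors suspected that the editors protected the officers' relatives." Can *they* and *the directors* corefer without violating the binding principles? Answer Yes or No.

Yes

*the directors* is an R-expression; Principle C requires it to be free (not bound by any c-commanding expression).
— they: subject of the clause headed by 'assured'; the pronoun does not c-command the R-expression — coreference allowed.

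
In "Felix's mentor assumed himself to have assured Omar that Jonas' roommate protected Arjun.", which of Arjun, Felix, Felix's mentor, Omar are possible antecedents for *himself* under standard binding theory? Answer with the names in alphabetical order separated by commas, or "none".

Felix's mentor

*himself* is a reflexive; Principle A requires it to be bound within its binding domain — the matrix clause.
— Arjun: object of the clause headed by 'protected'; does not c-command the reflexive — cannot bind it (Principle A).
— Felix: possessor inside the subject DP of the matrix clause; does not c-command the reflexive — cannot bind it (Principle A).
— Felix's mentor: subject of the matrix clause; c-commands the reflexive within its binding domain — allowed (Principle A).
— Omar: object of the clause headed by 'assured'; does not c-command the reflexive — cannot bind it (Principle A).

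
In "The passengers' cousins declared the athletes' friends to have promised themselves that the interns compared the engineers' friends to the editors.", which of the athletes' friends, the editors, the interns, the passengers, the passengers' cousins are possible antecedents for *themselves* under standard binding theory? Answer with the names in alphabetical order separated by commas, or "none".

the athletes' friends

*themselves* is a reflexive; Principle A requires it to be bound within its binding domain — the clause headed by 'promised'.
— the athletes' friends: subject of the clause headed by 'promised'; c-commands the reflexive within its binding domain — allowed (Principle A).
— the editors: second object of the clause headed by 'compared'; does not c-command the reflexive — cannot bind it (Principle A).
— the interns: subject of the clause headed by 'compared'; does not c-command the reflexive — cannot bind it (Principle A).
— the passengers: possessor inside the subject DP of the matrix clause; does not c-command the reflexive — cannot bind it (Principle A).
— the passengers' cousins: subject of the matrix clause; c-commands the reflexive but lies outside its binding domain — cannot bind it (Principle A).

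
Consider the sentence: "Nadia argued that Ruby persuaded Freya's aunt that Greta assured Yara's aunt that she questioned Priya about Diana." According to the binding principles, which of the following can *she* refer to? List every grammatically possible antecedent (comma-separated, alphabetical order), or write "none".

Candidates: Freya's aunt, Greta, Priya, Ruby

Freya's aunt, Greta, Ruby

*she* is a pronoun; Principle B requires it to be free in its binding domain — the clause headed by 'questioned'.
— Freya's aunt: object of the clause headed by 'persuaded'; c-commands the pronoun but lies outside its binding domain — allowed.
— Greta: subject of the clause headed by 'assured'; c-commands the pronoun but lies outside its binding domain — allowed.
— Priya: object of the clause headed by 'questioned'; is c-commanded by the pronoun; coreference would bind this R-expression — blocked (Principle C).
— Ruby: subject of the clause headed by 'persuaded'; c-commands the pronoun but lies outside its binding domain — allowed.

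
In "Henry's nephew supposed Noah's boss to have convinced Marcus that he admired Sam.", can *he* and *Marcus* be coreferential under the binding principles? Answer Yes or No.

Yes

*Marcus* is an R-expression; Principle C requires it to be free (not bound by any c-commanding expression).
— he: subject of the clause headed by 'admired'; the pronoun does not c-command the R-expression — coreference allowed.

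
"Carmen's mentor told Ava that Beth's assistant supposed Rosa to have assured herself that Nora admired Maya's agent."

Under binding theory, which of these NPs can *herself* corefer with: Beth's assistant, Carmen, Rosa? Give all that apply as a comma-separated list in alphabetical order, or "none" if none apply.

*herself* is a reflexive; Principle A requires it to be bound within its binding domain — the clause headed by 'assured'.
— Beth's assistant: subject of the clause headed by 'supposed'; c-commands the reflexive but lies outside its binding domain — cannot bind it (Principle A).
— Carmen: possessor inside the subject DP of the matrix clause; does not c-command the reflexive — cannot bind it (Principle A).
— Rosa: subject of the clause headed by 'assured'; c-commands the reflexive within its binding domain — allowed (Principle A).

Rosa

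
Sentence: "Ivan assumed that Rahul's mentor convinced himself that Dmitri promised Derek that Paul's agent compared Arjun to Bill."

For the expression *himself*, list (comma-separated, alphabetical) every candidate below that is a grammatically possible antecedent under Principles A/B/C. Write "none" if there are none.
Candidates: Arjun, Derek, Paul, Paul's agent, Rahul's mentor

Rahul's mentor

*himself* is a reflexive; Principle A requires it to be bound within its binding domain — the clause headed by 'convinced'.
— Arjun: object of the clause headed by 'compared'; does not c-command the reflexive — cannot bind it (Principle A).
— Derek: object of the clause headed by 'promised'; does not c-command the reflexive — cannot bind it (Principle A).
— Paul: possessor inside the subject DP of the clause headed by 'compared'; does not c-command the reflexive — cannot bind it (Principle A).
— Paul's agent: subject of the clause headed by 'compared'; does not c-command the reflexive — cannot bind it (Principle A).
— Rahul's mentor: subject of the clause headed by 'convinced'; c-commands the reflexive within its binding domain — allowed (Principle A).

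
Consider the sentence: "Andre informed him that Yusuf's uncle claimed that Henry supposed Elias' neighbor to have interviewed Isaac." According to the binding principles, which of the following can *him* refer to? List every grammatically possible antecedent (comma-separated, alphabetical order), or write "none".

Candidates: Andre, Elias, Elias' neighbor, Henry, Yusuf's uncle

*him* is a pronoun; Principle B requires it to be free in its binding domain — the matrix clause.
— Andre: subject of the matrix clause; c-commands the pronoun within its binding domain — blocked (Principle B).
— Elias: possessor inside the subject DP of the clause headed by 'interviewed'; is c-commanded by the pronoun; coreference would bind this R-expression — blocked (Principle C).
— Elias' neighbor: subject of the clause headed by 'interviewed'; is c-commanded by the pronoun; coreference would bind this R-expression — blocked (Principle C).
— Henry: subject of the clause headed by 'supposed'; is c-commanded by the pronoun; coreference would bind this R-expression — blocked (Principle C).
— Yusuf's uncle: subject of the clause headed by 'claimed'; is c-commanded by the pronoun; coreference would bind this R-expression — blocked (Principle C).

none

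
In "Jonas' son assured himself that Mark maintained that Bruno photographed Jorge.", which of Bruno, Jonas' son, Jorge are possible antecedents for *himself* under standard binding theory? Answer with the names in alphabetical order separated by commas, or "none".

*himself* is a reflexive; Principle A requires it to be bound within its binding domain — the matrix clause.
— Bruno: subject of the clause headed by 'photographed'; does not c-command the reflexive — cannot bind it (Principle A).
— Jonas' son: subject of the matrix clause; c-commands the reflexive within its binding domain — allowed (Principle A).
— Jorge: object of the clause headed by 'photographed'; does not c-command the reflexive — cannot bind it (Principle A).

Jonas' son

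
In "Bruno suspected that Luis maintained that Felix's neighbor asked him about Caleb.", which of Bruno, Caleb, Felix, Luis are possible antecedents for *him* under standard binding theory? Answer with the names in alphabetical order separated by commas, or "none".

Bruno, Felix, Luis

*him* is a pronoun; Principle B requires it to be free in its binding domain — the clause headed by 'asked'.
— Bruno: subject of the matrix clause; c-commands the pronoun but lies outside its binding domain — allowed.
— Caleb: second object of the clause headed by 'asked'; is c-commanded by the pronoun; coreference would bind this R-expression — blocked (Principle C).
— Felix: possessor inside the subject DP of the clause headed by 'asked'; does not c-command the pronoun — Principle B does not apply; allowed.
— Luis: subject of the clause headed by 'maintained'; c-commands the pronoun but lies outside its binding domain — allowed.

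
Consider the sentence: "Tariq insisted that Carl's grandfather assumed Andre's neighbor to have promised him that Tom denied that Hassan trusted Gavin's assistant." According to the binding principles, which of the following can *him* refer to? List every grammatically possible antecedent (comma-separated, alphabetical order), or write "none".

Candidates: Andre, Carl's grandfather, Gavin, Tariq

*him* is a pronoun; Principle B requires it to be free in its binding domain — the clause headed by 'promised'.
— Andre: possessor inside the subject DP of the clause headed by 'promised'; does not c-command the pronoun — Principle B does not apply; allowed.
— Carl's grandfather: subject of the clause headed by 'assumed'; c-commands the pronoun but lies outside its binding domain — allowed.
— Gavin: possessor inside the object DP of the clause headed by 'trusted'; is c-commanded by the pronoun; coreference would bind this R-expression — blocked (Principle C).
— Tariq: subject of the matrix clause; c-commands the pronoun but lies outside its binding domain — allowed.

Andre, Carl's grandfather, Tariq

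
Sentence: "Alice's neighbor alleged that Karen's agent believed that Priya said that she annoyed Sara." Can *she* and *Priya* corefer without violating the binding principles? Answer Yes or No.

*Priya* is an R-expression; Principle C requires it to be free (not bound by any c-commanding expression).
— she: subject of the clause headed by 'annoyed'; the pronoun does not c-command the R-expression — coreference allowed.

Yes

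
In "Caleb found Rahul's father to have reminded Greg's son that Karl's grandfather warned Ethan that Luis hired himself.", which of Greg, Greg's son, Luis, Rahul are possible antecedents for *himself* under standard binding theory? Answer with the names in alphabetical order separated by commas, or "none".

*himself* is a reflexive; Principle A requires it to be bound within its binding domain — the clause headed by 'hired'.
— Greg: possessor inside the object DP of the clause headed by 'reminded'; does not c-command the reflexive — cannot bind it (Principle A).
— Greg's son: object of the clause headed by 'reminded'; c-commands the reflexive but lies outside its binding domain — cannot bind it (Principle A).
— Luis: subject of the clause headed by 'hired'; c-commands the reflexive within its binding domain — allowed (Principle A).
— Rahul: possessor inside the subject DP of the clause headed by 'reminded'; does not c-command the reflexive — cannot bind it (Principle A).

Luis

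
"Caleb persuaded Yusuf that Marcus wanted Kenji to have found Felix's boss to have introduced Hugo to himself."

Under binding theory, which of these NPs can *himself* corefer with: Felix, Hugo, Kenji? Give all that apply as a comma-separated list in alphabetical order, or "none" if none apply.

Hugo

*himself* is a reflexive; Principle A requires it to be bound within its binding domain — the clause headed by 'introduced'.
— Felix: possessor inside the subject DP of the clause headed by 'introduced'; does not c-command the reflexive — cannot bind it (Principle A).
— Hugo: object of the clause headed by 'introduced'; c-commands the reflexive within its binding domain — allowed (Principle A).
— Kenji: subject of the clause headed by 'found'; c-commands the reflexive but lies outside its binding domain — cannot bind it (Principle A).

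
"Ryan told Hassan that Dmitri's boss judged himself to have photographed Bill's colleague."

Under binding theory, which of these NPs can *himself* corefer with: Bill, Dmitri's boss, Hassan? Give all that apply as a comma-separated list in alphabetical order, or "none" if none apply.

*himself* is a reflexive; Principle A requires it to be bound within its binding domain — the clause headed by 'judged'.
— Bill: possessor inside the object DP of the clause headed by 'photographed'; does not c-command the reflexive — cannot bind it (Principle A).
— Dmitri's boss: subject of the clause headed by 'judged'; c-commands the reflexive within its binding domain — allowed (Principle A).
— Hassan: object of the matrix clause; c-commands the reflexive but lies outside its binding domain — cannot bind it (Principle A).

Dmitri's boss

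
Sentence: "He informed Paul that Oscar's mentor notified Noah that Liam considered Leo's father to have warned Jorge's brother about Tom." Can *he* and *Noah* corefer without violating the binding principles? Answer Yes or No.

*Noah* is an R-expression; Principle C requires it to be free (not bound by any c-commanding expression).
— he: subject of the matrix clause; the pronoun c-commands the R-expression — coreference blocked (Principle C).

No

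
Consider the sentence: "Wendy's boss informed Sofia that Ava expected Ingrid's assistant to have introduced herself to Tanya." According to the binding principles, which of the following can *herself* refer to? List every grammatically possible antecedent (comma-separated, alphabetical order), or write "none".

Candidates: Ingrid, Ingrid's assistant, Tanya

*herself* is a reflexive; Principle A requires it to be bound within its binding domain — the clause headed by 'introduced'.
— Ingrid: possessor inside the subject DP of the clause headed by 'introduced'; does not c-command the reflexive — cannot bind it (Principle A).
— Ingrid's assistant: subject of the clause headed by 'introduced'; c-commands the reflexive within its binding domain — allowed (Principle A).
— Tanya: second object of the clause headed by 'introduced'; does not c-command the reflexive — cannot bind it (Principle A).

Ingrid's assistant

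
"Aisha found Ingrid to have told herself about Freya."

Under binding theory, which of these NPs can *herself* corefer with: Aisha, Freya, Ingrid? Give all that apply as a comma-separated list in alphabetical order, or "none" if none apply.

*herself* is a reflexive; Principle A requires it to be bound within its binding domain — the clause headed by 'told'.
— Aisha: subject of the matrix clause; c-commands the reflexive but lies outside its binding domain — cannot bind it (Principle A).
— Freya: second object of the clause headed by 'told'; does not c-command the reflexive — cannot bind it (Principle A).
— Ingrid: subject of the clause headed by 'told'; c-commands the reflexive within its binding domain — allowed (Principle A).

Ingrid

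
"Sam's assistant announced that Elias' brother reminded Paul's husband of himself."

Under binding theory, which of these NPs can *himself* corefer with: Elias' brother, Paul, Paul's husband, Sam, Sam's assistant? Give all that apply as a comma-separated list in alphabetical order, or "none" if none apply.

Elias' brother, Paul's husband

*himself* is a reflexive; Principle A requires it to be bound within its binding domain — the clause headed by 'reminded'.
— Elias' brother: subject of the clause headed by 'reminded'; c-commands the reflexive within its binding domain — allowed (Principle A).
— Paul: possessor inside the object DP of the clause headed by 'reminded'; does not c-command the reflexive — cannot bind it (Principle A).
— Paul's husband: object of the clause headed by 'reminded'; c-commands the reflexive within its binding domain — allowed (Principle A).
— Sam: possessor inside the subject DP of the matrix clause; does not c-command the reflexive — cannot bind it (Principle A).
— Sam's assistant: subject of the matrix clause; c-commands the reflexive but lies outside its binding domain — cannot bind it (Principle A).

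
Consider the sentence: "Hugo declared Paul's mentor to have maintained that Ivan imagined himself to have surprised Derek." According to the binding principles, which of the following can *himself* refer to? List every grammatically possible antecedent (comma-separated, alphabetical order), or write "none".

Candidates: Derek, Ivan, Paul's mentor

Ivan

*himself* is a reflexive; Principle A requires it to be bound within its binding domain — the clause headed by 'imagined'.
— Derek: object of the clause headed by 'surprised'; does not c-command the reflexive — cannot bind it (Principle A).
— Ivan: subject of the clause headed by 'imagined'; c-commands the reflexive within its binding domain — allowed (Principle A).
— Paul's mentor: subject of the clause headed by 'maintained'; c-commands the reflexive but lies outside its binding domain — cannot bind it (Principle A).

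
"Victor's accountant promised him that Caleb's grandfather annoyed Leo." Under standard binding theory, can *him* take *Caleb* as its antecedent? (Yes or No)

No

*him* is a pronoun; Principle B requires it to be free in its binding domain — the matrix clause.
— Caleb: possessor inside the subject DP of the clause headed by 'annoyed'; is c-commanded by the pronoun; coreference would bind this R-expression — blocked (Principle C).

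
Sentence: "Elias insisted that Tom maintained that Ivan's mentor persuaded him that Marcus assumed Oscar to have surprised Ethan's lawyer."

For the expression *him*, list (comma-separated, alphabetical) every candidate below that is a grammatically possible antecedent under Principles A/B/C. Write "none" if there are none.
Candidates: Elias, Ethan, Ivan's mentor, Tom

*him* is a pronoun; Principle B requires it to be free in its binding domain — the clause headed by 'persuaded'.
— Elias: subject of the matrix clause; c-commands the pronoun but lies outside its binding domain — allowed.
— Ethan: possessor inside the object DP of the clause headed by 'surprised'; is c-commanded by the pronoun; coreference would bind this R-expression — blocked (Principle C).
— Ivan's mentor: subject of the clause headed by 'persuaded'; c-commands the pronoun within its binding domain — blocked (Principle B).
— Tom: subject of the clause headed by 'maintained'; c-commands the pronoun but lies outside its binding domain — allowed.

Elias, Tom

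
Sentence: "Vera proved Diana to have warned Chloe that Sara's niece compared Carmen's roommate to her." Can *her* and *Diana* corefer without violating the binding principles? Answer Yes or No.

Yes

*Diana* is an R-expression; Principle C requires it to be free (not bound by any c-commanding expression).
— her: second object of the clause headed by 'compared'; the pronoun does not c-command the R-expression — coreference allowed.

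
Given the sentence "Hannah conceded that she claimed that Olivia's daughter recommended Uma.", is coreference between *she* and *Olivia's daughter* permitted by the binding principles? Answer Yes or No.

*she* is a pronoun; Principle B requires it to be free in its binding domain — the clause headed by 'claimed'.
— Olivia's daughter: subject of the clause headed by 'recommended'; is c-commanded by the pronoun; coreference would bind this R-expression — blocked (Principle C).

No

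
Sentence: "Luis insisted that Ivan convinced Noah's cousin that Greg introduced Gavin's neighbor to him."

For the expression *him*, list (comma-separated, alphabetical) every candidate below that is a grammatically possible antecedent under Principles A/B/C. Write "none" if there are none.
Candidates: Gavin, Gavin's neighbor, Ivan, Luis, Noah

Gavin, Ivan, Luis, Noah

*him* is a pronoun; Principle B requires it to be free in its binding domain — the clause headed by 'introduced'.
— Gavin: possessor inside the object DP of the clause headed by 'introduced'; does not c-command the pronoun — Principle B does not apply; allowed.
— Gavin's neighbor: object of the clause headed by 'introduced'; c-commands the pronoun within its binding domain — blocked (Principle B).
— Ivan: subject of the clause headed by 'convinced'; c-commands the pronoun but lies outside its binding domain — allowed.
— Luis: subject of the matrix clause; c-commands the pronoun but lies outside its binding domain — allowed.
— Noah: possessor inside the object DP of the clause headed by 'convinced'; does not c-command the pronoun — Principle B does not apply; allowed.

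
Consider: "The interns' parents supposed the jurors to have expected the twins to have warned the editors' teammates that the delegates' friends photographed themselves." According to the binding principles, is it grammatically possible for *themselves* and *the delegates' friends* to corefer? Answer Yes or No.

Yes

*themselves* is a reflexive; Principle A requires it to be bound within its binding domain — the clause headed by 'photographed'.
— the delegates' friends: subject of the clause headed by 'photographed'; c-commands the reflexive within its binding domain — allowed (Principle A).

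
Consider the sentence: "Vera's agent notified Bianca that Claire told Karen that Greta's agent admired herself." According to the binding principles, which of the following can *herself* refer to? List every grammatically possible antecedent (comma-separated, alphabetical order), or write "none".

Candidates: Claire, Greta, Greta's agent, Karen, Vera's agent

*herself* is a reflexive; Principle A requires it to be bound within its binding domain — the clause headed by 'admired'.
— Claire: subject of the clause headed by 'told'; c-commands the reflexive but lies outside its binding domain — cannot bind it (Principle A).
— Greta: possessor inside the subject DP of the clause headed by 'admired'; does not c-command the reflexive — cannot bind it (Principle A).
— Greta's agent: subject of the clause headed by 'admired'; c-commands the reflexive within its binding domain — allowed (Principle A).
— Karen: object of the clause headed by 'told'; c-commands the reflexive but lies outside its binding domain — cannot bind it (Principle A).
— Vera's agent: subject of the matrix clause; c-commands the reflexive but lies outside its binding domain — cannot bind it (Principle A).

Greta's agent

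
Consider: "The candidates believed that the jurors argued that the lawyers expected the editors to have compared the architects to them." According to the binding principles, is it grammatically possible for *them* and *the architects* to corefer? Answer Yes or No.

*them* is a pronoun; Principle B requires it to be free in its binding domain — the clause headed by 'compared'.
— the architects: object of the clause headed by 'compared'; c-commands the pronoun within its binding domain — blocked (Principle B).

No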